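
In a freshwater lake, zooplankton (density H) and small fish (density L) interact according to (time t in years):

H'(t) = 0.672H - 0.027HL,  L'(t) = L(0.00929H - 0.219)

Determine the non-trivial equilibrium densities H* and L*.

Set dL/dt = 0 with L > 0: 0.00929H - 0.219 = 0, so H* = 0.219/0.00929 = 23.6.
Set dH/dt = 0 with H > 0: 0.672 - 0.027L = 0, so L* = 0.672/0.027 = 24.9.

H* ≈ 23.6, L* ≈ 24.9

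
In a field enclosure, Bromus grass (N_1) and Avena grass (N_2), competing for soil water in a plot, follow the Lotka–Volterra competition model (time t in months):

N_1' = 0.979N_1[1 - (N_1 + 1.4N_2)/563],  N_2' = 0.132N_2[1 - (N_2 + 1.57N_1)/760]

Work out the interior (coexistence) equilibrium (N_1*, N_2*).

Setting both brackets to zero gives the nullclines N_1 + 1.4N_2 = 563 and 1.57N_1 + N_2 = 760.
Substituting N_2 = 760 - 1.57N_1 into the first: N_1(1 - 1.4·1.57) = 563 - 1.4·760.
So N_1* = -501/-1.2 = 418, and then N_2* = 760 - 1.57·418 = 103.

N_1* ≈ 418, N_2* ≈ 103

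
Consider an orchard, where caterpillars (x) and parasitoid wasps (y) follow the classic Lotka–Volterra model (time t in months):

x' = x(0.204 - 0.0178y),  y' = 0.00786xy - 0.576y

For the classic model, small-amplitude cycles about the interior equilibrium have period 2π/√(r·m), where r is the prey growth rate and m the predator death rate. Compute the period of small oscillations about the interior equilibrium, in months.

Here r = 0.204 and m = 0.576, so r·m = 0.118.
ω = √0.118 = 0.343 per month, hence T = 2π/ω ≈ 18.3 months.

T ≈ 18.3 months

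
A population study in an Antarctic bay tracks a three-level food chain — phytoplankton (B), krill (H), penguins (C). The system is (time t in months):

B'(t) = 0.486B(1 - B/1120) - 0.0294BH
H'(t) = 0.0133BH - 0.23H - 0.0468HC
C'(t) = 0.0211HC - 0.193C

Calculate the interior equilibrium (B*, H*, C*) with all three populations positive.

B* ≈ 500, H* ≈ 9.15, C* ≈ 137

From dC/dt = 0: 0.0211H* = 0.193, so H* = 9.15.
From dB/dt = 0: 0.486(1 - B*/1120) = 0.0294·9.15, giving B* = 1120·(1 - 0.553) = 500.
From dH/dt = 0: 0.0133·500 - 0.23 = 0.0468C*, so C* = 6.42/0.0468 = 137.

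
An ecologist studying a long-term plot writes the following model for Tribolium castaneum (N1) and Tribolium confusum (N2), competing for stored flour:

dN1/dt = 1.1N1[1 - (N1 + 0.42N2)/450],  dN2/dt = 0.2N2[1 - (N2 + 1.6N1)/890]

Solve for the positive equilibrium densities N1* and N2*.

N1* ≈ 232, N2* ≈ 518

Setting both brackets to zero gives the nullclines N1 + 0.42N2 = 450 and 1.6N1 + N2 = 890.
Substituting N2 = 890 - 1.6N1 into the first: N1(1 - 0.42·1.6) = 450 - 0.42·890.
So N1* = 76.2/0.328 = 232, and then N2* = 890 - 1.6·232 = 518.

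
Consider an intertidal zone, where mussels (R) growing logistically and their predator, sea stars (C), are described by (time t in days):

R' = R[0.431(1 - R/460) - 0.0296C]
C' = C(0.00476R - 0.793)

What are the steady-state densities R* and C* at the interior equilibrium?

From dC/dt = 0 with C > 0: 0.00476R* = 0.793, so R* = 167.
Substitute into dR/dt = 0: 0.431(1 - 167/460) = 0.0296C*.
The bracket is 0.638, giving C* = 0.275/0.0296 = 9.29.

R* ≈ 167, C* ≈ 9.29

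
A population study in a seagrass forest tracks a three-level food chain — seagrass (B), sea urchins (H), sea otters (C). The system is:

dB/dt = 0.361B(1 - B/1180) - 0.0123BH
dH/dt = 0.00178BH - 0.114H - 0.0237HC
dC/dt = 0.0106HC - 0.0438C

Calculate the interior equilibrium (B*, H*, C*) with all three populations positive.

From dC/dt = 0: 0.0106H* = 0.0438, so H* = 4.13.
From dB/dt = 0: 0.361(1 - B*/1180) = 0.0123·4.13, giving B* = 1180·(1 - 0.141) = 1010.
From dH/dt = 0: 0.00178·1010 - 0.114 = 0.0237C*, so C* = 1.69/0.0237 = 71.3.

B* ≈ 1010, H* ≈ 4.13, C* ≈ 71.3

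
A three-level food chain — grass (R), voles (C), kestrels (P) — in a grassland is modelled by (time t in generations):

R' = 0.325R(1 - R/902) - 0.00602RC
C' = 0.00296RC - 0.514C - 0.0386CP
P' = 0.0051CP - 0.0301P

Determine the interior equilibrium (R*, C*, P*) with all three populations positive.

R* ≈ 803, C* ≈ 5.9, P* ≈ 48.3

From dP/dt = 0: 0.0051C* = 0.0301, so C* = 5.9.
From dR/dt = 0: 0.325(1 - R*/902) = 0.00602·5.9, giving R* = 902·(1 - 0.109) = 803.
From dC/dt = 0: 0.00296·803 - 0.514 = 0.0386P*, so P* = 1.86/0.0386 = 48.3.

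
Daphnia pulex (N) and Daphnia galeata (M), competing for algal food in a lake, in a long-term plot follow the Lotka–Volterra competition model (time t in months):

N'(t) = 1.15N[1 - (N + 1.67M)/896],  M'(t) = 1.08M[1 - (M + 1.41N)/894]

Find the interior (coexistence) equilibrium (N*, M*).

Setting both brackets to zero gives the nullclines N + 1.67M = 896 and 1.41N + M = 894.
Substituting M = 894 - 1.41N into the first: N(1 - 1.67·1.41) = 896 - 1.67·894.
So N* = -597/-1.35 = 441, and then M* = 894 - 1.41·441 = 273.

N* ≈ 441, M* ≈ 273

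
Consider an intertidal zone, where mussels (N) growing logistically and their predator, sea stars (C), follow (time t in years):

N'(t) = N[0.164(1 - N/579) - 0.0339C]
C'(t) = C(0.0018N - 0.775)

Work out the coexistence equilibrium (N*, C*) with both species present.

From dC/dt = 0 with C > 0: 0.0018N* = 0.775, so N* = 431.
Substitute into dN/dt = 0: 0.164(1 - 431/579) = 0.0339C*.
The bracket is 0.256, giving C* = 0.042/0.0339 = 1.24.

N* ≈ 431, C* ≈ 1.24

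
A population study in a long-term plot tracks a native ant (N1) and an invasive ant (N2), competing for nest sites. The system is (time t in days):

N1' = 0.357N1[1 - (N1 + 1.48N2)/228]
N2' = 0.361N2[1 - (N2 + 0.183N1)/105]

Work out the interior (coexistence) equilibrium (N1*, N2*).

Setting both brackets to zero gives the nullclines N1 + 1.48N2 = 228 and 0.183N1 + N2 = 105.
Substituting N2 = 105 - 0.183N1 into the first: N1(1 - 1.48·0.183) = 228 - 1.48·105.
So N1* = 72.6/0.729 = 99.6, and then N2* = 105 - 0.183·99.6 = 86.8.

N1* ≈ 99.6, N2* ≈ 86.8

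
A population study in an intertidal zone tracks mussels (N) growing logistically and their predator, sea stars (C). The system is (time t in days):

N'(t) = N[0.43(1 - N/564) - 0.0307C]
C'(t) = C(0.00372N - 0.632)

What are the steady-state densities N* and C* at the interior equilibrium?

From dC/dt = 0 with C > 0: 0.00372N* = 0.632, so N* = 170.
Substitute into dN/dt = 0: 0.43(1 - 170/564) = 0.0307C*.
The bracket is 0.699, giving C* = 0.3/0.0307 = 9.79.

N* ≈ 170, C* ≈ 9.79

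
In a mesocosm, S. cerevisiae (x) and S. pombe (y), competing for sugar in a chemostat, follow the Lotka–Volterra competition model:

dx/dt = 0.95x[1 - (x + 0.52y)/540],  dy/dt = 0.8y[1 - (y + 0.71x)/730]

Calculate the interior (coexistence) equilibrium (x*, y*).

Setting both brackets to zero gives the nullclines x + 0.52y = 540 and 0.71x + y = 730.
Substituting y = 730 - 0.71x into the first: x(1 - 0.52·0.71) = 540 - 0.52·730.
So x* = 160/0.631 = 254, and then y* = 730 - 0.71·254 = 549.

x* ≈ 254, y* ≈ 549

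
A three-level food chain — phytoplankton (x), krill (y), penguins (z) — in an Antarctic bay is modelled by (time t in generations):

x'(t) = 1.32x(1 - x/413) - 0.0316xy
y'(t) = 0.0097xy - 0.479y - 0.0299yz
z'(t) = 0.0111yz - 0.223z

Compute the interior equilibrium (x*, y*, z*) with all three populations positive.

x* ≈ 214, y* ≈ 20.1, z* ≈ 53.5

From dz/dt = 0: 0.0111y* = 0.223, so y* = 20.1.
From dx/dt = 0: 1.32(1 - x*/413) = 0.0316·20.1, giving x* = 413·(1 - 0.481) = 214.
From dy/dt = 0: 0.0097·214 - 0.479 = 0.0299z*, so z* = 1.6/0.0299 = 53.5.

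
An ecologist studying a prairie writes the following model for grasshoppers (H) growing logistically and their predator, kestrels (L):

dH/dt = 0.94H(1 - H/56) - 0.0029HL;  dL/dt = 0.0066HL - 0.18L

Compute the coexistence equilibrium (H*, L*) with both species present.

From dL/dt = 0 with L > 0: 0.0066H* = 0.18, so H* = 27.3.
Substitute into dH/dt = 0: 0.94(1 - 27.3/56) = 0.0029L*.
The bracket is 0.513, giving L* = 0.482/0.0029 = 166.

H* ≈ 27.3, L* ≈ 166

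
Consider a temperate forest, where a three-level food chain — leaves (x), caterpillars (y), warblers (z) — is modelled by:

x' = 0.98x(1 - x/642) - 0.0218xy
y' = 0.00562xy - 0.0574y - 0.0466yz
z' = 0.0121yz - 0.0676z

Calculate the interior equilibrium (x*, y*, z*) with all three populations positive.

x* ≈ 562, y* ≈ 5.59, z* ≈ 66.6

From dz/dt = 0: 0.0121y* = 0.0676, so y* = 5.59.
From dx/dt = 0: 0.98(1 - x*/642) = 0.0218·5.59, giving x* = 642·(1 - 0.124) = 562.
From dy/dt = 0: 0.00562·562 - 0.0574 = 0.0466z*, so z* = 3.1/0.0466 = 66.6.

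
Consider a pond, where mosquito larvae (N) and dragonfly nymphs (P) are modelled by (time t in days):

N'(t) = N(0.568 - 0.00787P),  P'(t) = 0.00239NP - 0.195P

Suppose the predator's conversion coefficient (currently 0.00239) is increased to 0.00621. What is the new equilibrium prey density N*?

At the interior fixed point, setting dP/dt = 0 with P > 0 fixes N* = (predator death rate)/(NP coefficient) — independent of the other coefficients.
With the change, N* = 0.195/0.00621 = 31.4; it falls from 81.6.

N* ≈ 31.4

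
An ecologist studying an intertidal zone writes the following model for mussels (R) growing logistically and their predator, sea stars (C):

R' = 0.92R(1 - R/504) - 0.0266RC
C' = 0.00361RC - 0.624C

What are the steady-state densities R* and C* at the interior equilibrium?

From dC/dt = 0 with C > 0: 0.00361R* = 0.624, so R* = 173.
Substitute into dR/dt = 0: 0.92(1 - 173/504) = 0.0266C*.
The bracket is 0.657, giving C* = 0.604/0.0266 = 22.7.

R* ≈ 173, C* ≈ 22.7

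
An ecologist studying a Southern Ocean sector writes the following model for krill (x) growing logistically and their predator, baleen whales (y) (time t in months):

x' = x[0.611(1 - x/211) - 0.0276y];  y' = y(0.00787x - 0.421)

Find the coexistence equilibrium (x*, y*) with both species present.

From dy/dt = 0 with y > 0: 0.00787x* = 0.421, so x* = 53.5.
Substitute into dx/dt = 0: 0.611(1 - 53.5/211) = 0.0276y*.
The bracket is 0.746, giving y* = 0.456/0.0276 = 16.5.

x* ≈ 53.5, y* ≈ 16.5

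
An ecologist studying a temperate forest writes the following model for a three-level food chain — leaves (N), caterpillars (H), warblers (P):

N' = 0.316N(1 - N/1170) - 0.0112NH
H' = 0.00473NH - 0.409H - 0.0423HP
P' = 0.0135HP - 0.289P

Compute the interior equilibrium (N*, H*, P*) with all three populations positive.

N* ≈ 282, H* ≈ 21.4, P* ≈ 21.9

From dP/dt = 0: 0.0135H* = 0.289, so H* = 21.4.
From dN/dt = 0: 0.316(1 - N*/1170) = 0.0112·21.4, giving N* = 1170·(1 - 0.759) = 282.
From dH/dt = 0: 0.00473·282 - 0.409 = 0.0423P*, so P* = 0.926/0.0423 = 21.9.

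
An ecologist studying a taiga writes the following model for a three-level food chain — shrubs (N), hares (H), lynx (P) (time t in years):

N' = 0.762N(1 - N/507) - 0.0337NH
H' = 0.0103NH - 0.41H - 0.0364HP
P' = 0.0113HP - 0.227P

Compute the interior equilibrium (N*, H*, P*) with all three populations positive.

N* ≈ 56.6, H* ≈ 20.1, P* ≈ 4.74

From dP/dt = 0: 0.0113H* = 0.227, so H* = 20.1.
From dN/dt = 0: 0.762(1 - N*/507) = 0.0337·20.1, giving N* = 507·(1 - 0.888) = 56.6.
From dH/dt = 0: 0.0103·56.6 - 0.41 = 0.0364P*, so P* = 0.173/0.0364 = 4.74.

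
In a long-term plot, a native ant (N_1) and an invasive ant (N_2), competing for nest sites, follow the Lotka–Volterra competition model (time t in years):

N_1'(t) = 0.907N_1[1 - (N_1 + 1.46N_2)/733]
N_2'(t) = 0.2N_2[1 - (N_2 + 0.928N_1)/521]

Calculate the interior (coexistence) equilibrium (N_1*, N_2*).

N_1* ≈ 77.9, N_2* ≈ 449

Setting both brackets to zero gives the nullclines N_1 + 1.46N_2 = 733 and 0.928N_1 + N_2 = 521.
Substituting N_2 = 521 - 0.928N_1 into the first: N_1(1 - 1.46·0.928) = 733 - 1.46·521.
So N_1* = -27.7/-0.355 = 77.9, and then N_2* = 521 - 0.928·77.9 = 449.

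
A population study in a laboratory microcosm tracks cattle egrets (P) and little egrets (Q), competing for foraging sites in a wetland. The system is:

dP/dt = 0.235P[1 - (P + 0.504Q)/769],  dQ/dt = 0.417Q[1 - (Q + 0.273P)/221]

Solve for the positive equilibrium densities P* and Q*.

Setting both brackets to zero gives the nullclines P + 0.504Q = 769 and 0.273P + Q = 221.
Substituting Q = 221 - 0.273P into the first: P(1 - 0.504·0.273) = 769 - 0.504·221.
So P* = 658/0.862 = 763, and then Q* = 221 - 0.273·763 = 12.8.

P* ≈ 763, Q* ≈ 12.8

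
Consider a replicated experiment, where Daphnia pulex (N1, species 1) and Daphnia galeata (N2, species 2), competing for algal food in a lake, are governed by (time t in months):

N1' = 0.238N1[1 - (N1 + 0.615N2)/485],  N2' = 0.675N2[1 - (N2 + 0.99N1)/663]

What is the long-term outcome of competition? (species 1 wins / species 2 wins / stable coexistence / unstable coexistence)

stable coexistence

Compare the nullcline intercepts: K1/α12 = 485/0.615 = 789 > K2 = 663; K2/α21 = 663/0.99 = 670 > K1 = 485.
Since both inequalities hold, each species can invade when rare, so the interior equilibrium is stable.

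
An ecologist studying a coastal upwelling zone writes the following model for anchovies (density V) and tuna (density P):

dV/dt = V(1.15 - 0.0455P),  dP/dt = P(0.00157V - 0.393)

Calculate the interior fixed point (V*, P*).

V* ≈ 250, P* ≈ 25.3

Set dP/dt = 0 with P > 0: 0.00157V - 0.393 = 0, so V* = 0.393/0.00157 = 250.
Set dV/dt = 0 with V > 0: 1.15 - 0.0455P = 0, so P* = 1.15/0.0455 = 25.3.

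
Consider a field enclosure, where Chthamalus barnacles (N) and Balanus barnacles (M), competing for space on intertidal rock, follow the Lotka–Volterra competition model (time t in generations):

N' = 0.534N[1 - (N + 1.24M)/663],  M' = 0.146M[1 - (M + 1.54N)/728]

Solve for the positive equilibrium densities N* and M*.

N* ≈ 264, M* ≈ 322

Setting both brackets to zero gives the nullclines N + 1.24M = 663 and 1.54N + M = 728.
Substituting M = 728 - 1.54N into the first: N(1 - 1.24·1.54) = 663 - 1.24·728.
So N* = -240/-0.91 = 264, and then M* = 728 - 1.54·264 = 322.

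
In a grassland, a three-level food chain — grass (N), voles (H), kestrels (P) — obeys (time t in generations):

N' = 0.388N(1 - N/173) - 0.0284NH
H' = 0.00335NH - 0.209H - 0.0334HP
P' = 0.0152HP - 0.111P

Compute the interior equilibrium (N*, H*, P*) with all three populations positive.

From dP/dt = 0: 0.0152H* = 0.111, so H* = 7.3.
From dN/dt = 0: 0.388(1 - N*/173) = 0.0284·7.3, giving N* = 173·(1 - 0.535) = 80.5.
From dH/dt = 0: 0.00335·80.5 - 0.209 = 0.0334P*, so P* = 0.0608/0.0334 = 1.82.

N* ≈ 80.5, H* ≈ 7.3, P* ≈ 1.82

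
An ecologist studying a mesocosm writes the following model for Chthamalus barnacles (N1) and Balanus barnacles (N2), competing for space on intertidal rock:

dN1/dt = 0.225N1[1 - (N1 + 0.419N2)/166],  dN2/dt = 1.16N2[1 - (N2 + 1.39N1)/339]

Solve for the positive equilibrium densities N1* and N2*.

N1* ≈ 57.4, N2* ≈ 259

Setting both brackets to zero gives the nullclines N1 + 0.419N2 = 166 and 1.39N1 + N2 = 339.
Substituting N2 = 339 - 1.39N1 into the first: N1(1 - 0.419·1.39) = 166 - 0.419·339.
So N1* = 24/0.418 = 57.4, and then N2* = 339 - 1.39·57.4 = 259.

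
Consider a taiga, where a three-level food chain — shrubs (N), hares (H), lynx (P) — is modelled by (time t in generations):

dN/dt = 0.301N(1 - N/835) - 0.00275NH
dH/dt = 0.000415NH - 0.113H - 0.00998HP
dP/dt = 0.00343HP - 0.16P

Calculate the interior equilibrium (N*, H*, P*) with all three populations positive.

From dP/dt = 0: 0.00343H* = 0.16, so H* = 46.6.
From dN/dt = 0: 0.301(1 - N*/835) = 0.00275·46.6, giving N* = 835·(1 - 0.426) = 479.
From dH/dt = 0: 0.000415·479 - 0.113 = 0.00998P*, so P* = 0.0858/0.00998 = 8.6.

N* ≈ 479, H* ≈ 46.6, P* ≈ 8.6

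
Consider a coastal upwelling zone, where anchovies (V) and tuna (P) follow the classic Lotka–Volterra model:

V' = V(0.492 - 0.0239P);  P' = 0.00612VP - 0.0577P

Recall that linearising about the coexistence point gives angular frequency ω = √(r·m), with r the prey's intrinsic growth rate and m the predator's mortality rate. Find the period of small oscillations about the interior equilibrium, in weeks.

Here r = 0.492 and m = 0.0577, so r·m = 0.0284.
ω = √0.0284 = 0.168 per week, hence T = 2π/ω ≈ 37.3 weeks.

T ≈ 37.3 weeks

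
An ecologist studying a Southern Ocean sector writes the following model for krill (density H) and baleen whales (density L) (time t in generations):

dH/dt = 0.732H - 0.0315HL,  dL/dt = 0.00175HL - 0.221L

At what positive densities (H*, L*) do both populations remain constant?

H* ≈ 126, L* ≈ 23.2

Set dL/dt = 0 with L > 0: 0.00175H - 0.221 = 0, so H* = 0.221/0.00175 = 126.
Set dH/dt = 0 with H > 0: 0.732 - 0.0315L = 0, so L* = 0.732/0.0315 = 23.2.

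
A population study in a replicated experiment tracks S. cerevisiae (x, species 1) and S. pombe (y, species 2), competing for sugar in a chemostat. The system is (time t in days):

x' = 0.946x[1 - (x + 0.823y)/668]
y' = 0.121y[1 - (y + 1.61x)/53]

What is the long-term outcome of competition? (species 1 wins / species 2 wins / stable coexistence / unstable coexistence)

Compare the nullcline intercepts: K1/α12 = 668/0.823 = 812 > K2 = 53; K2/α21 = 53/1.61 = 32.9 < K1 = 668.
Since the inequalities point opposite ways, species 1 can invade but species 2 cannot.

species 1 excludes species 2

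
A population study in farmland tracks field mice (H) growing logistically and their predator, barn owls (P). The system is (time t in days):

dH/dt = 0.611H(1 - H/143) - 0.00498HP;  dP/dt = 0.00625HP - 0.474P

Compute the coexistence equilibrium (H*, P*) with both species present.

From dP/dt = 0 with P > 0: 0.00625H* = 0.474, so H* = 75.8.
Substitute into dH/dt = 0: 0.611(1 - 75.8/143) = 0.00498P*.
The bracket is 0.47, giving P* = 0.287/0.00498 = 57.6.

H* ≈ 75.8, P* ≈ 57.6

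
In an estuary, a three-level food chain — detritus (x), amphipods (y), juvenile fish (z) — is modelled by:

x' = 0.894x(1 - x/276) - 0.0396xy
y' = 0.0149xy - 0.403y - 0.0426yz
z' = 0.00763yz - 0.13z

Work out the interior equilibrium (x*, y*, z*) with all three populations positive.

From dz/dt = 0: 0.00763y* = 0.13, so y* = 17.
From dx/dt = 0: 0.894(1 - x*/276) = 0.0396·17, giving x* = 276·(1 - 0.755) = 67.7.
From dy/dt = 0: 0.0149·67.7 - 0.403 = 0.0426z*, so z* = 0.606/0.0426 = 14.2.

x* ≈ 67.7, y* ≈ 17, z* ≈ 14.2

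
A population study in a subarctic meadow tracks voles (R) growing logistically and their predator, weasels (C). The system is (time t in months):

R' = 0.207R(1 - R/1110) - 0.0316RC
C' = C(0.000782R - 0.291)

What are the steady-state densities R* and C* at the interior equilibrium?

R* ≈ 372, C* ≈ 4.35

From dC/dt = 0 with C > 0: 0.000782R* = 0.291, so R* = 372.
Substitute into dR/dt = 0: 0.207(1 - 372/1110) = 0.0316C*.
The bracket is 0.665, giving C* = 0.138/0.0316 = 4.35.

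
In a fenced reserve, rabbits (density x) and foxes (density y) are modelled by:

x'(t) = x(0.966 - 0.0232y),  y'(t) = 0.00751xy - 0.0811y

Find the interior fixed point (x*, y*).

x* ≈ 10.8, y* ≈ 41.6

Set dy/dt = 0 with y > 0: 0.00751x - 0.0811 = 0, so x* = 0.0811/0.00751 = 10.8.
Set dx/dt = 0 with x > 0: 0.966 - 0.0232y = 0, so y* = 0.966/0.0232 = 41.6.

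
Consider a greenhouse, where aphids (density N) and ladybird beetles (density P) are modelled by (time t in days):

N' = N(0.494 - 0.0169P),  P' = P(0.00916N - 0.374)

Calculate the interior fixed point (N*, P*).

N* ≈ 40.8, P* ≈ 29.2

Set dP/dt = 0 with P > 0: 0.00916N - 0.374 = 0, so N* = 0.374/0.00916 = 40.8.
Set dN/dt = 0 with N > 0: 0.494 - 0.0169P = 0, so P* = 0.494/0.0169 = 29.2.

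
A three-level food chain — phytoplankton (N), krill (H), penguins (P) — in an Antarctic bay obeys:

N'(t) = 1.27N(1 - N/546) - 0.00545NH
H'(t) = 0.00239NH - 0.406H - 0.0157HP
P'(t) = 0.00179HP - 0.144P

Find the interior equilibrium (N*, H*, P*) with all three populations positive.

From dP/dt = 0: 0.00179H* = 0.144, so H* = 80.4.
From dN/dt = 0: 1.27(1 - N*/546) = 0.00545·80.4, giving N* = 546·(1 - 0.345) = 358.
From dH/dt = 0: 0.00239·358 - 0.406 = 0.0157P*, so P* = 0.448/0.0157 = 28.6.

N* ≈ 358, H* ≈ 80.4, P* ≈ 28.6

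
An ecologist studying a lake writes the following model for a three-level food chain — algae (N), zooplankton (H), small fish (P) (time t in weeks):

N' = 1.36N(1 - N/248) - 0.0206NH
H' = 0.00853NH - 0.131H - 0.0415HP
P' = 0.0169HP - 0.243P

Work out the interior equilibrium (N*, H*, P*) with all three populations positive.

From dP/dt = 0: 0.0169H* = 0.243, so H* = 14.4.
From dN/dt = 0: 1.36(1 - N*/248) = 0.0206·14.4, giving N* = 248·(1 - 0.218) = 194.
From dH/dt = 0: 0.00853·194 - 0.131 = 0.0415P*, so P* = 1.52/0.0415 = 36.7.

N* ≈ 194, H* ≈ 14.4, P* ≈ 36.7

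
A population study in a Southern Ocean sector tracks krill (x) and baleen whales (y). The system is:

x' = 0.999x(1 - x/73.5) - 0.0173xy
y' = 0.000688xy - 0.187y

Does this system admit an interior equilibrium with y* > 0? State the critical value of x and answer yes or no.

Threshold x = 272; K < 272, so no, the predator goes extinct.

The predator equation gives dy/dt > 0 only when x > 0.187/0.000688 = 272.
Without the predator, x → K = 73.5. Since 73.5 < 272, the predator cannot invade.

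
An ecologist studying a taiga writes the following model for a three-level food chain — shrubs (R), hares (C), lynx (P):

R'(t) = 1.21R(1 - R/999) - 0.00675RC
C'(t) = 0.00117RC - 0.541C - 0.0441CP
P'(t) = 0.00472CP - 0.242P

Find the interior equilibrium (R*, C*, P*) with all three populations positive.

R* ≈ 713, C* ≈ 51.3, P* ≈ 6.66

From dP/dt = 0: 0.00472C* = 0.242, so C* = 51.3.
From dR/dt = 0: 1.21(1 - R*/999) = 0.00675·51.3, giving R* = 999·(1 - 0.286) = 713.
From dC/dt = 0: 0.00117·713 - 0.541 = 0.0441P*, so P* = 0.294/0.0441 = 6.66.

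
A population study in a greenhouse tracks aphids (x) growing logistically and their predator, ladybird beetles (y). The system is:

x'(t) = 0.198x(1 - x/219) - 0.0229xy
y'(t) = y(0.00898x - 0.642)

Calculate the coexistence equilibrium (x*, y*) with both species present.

From dy/dt = 0 with y > 0: 0.00898x* = 0.642, so x* = 71.5.
Substitute into dx/dt = 0: 0.198(1 - 71.5/219) = 0.0229y*.
The bracket is 0.674, giving y* = 0.133/0.0229 = 5.82.

x* ≈ 71.5, y* ≈ 5.82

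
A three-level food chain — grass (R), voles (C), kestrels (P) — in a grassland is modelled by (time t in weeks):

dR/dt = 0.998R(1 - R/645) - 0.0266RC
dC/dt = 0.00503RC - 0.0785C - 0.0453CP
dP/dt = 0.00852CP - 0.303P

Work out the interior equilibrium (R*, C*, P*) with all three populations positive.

From dP/dt = 0: 0.00852C* = 0.303, so C* = 35.6.
From dR/dt = 0: 0.998(1 - R*/645) = 0.0266·35.6, giving R* = 645·(1 - 0.948) = 33.6.
From dC/dt = 0: 0.00503·33.6 - 0.0785 = 0.0453P*, so P* = 0.0906/0.0453 = 2.

R* ≈ 33.6, C* ≈ 35.6, P* ≈ 2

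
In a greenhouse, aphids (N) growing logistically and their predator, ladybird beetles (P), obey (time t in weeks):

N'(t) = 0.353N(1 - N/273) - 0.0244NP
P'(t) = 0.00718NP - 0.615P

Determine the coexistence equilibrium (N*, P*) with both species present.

N* ≈ 85.7, P* ≈ 9.93

From dP/dt = 0 with P > 0: 0.00718N* = 0.615, so N* = 85.7.
Substitute into dN/dt = 0: 0.353(1 - 85.7/273) = 0.0244P*.
The bracket is 0.686, giving P* = 0.242/0.0244 = 9.93.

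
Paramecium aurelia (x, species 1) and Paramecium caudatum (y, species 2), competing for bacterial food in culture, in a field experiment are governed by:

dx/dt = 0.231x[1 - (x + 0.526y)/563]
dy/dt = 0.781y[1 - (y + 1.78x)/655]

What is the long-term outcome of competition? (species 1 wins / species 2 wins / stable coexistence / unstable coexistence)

Compare the nullcline intercepts: K1/α12 = 563/0.526 = 1070 > K2 = 655; K2/α21 = 655/1.78 = 368 < K1 = 563.
Since the inequalities point opposite ways, species 1 can invade but species 2 cannot.

species 1 excludes species 2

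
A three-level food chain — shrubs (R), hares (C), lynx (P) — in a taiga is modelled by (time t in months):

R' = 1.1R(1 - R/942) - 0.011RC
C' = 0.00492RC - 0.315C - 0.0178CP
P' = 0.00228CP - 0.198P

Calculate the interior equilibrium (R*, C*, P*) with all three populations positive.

From dP/dt = 0: 0.00228C* = 0.198, so C* = 86.8.
From dR/dt = 0: 1.1(1 - R*/942) = 0.011·86.8, giving R* = 942·(1 - 0.868) = 124.
From dC/dt = 0: 0.00492·124 - 0.315 = 0.0178P*, so P* = 0.295/0.0178 = 16.6.

R* ≈ 124, C* ≈ 86.8, P* ≈ 16.6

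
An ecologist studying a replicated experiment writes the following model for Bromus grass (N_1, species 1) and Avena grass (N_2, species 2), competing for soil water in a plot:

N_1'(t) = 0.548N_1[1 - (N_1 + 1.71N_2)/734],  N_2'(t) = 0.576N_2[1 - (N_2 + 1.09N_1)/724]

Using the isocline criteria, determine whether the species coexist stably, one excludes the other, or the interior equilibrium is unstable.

Compare the nullcline intercepts: K1/α12 = 734/1.71 = 429 < K2 = 724; K2/α21 = 724/1.09 = 664 < K1 = 734.
Since both are reversed, neither can invade when rare; the interior point is a saddle.

unstable coexistence (outcome depends on initial conditions)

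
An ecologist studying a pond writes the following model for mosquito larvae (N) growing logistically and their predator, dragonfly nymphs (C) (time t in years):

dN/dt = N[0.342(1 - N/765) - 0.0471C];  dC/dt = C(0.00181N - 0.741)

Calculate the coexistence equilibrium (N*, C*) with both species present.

N* ≈ 409, C* ≈ 3.38

From dC/dt = 0 with C > 0: 0.00181N* = 0.741, so N* = 409.
Substitute into dN/dt = 0: 0.342(1 - 409/765) = 0.0471C*.
The bracket is 0.465, giving C* = 0.159/0.0471 = 3.38.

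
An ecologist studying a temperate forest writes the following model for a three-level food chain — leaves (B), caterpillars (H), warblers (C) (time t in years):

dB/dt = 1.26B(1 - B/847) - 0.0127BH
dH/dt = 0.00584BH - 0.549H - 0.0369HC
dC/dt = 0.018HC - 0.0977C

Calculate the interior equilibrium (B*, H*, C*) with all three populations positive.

From dC/dt = 0: 0.018H* = 0.0977, so H* = 5.43.
From dB/dt = 0: 1.26(1 - B*/847) = 0.0127·5.43, giving B* = 847·(1 - 0.0547) = 801.
From dH/dt = 0: 0.00584·801 - 0.549 = 0.0369C*, so C* = 4.13/0.0369 = 112.

B* ≈ 801, H* ≈ 5.43, C* ≈ 112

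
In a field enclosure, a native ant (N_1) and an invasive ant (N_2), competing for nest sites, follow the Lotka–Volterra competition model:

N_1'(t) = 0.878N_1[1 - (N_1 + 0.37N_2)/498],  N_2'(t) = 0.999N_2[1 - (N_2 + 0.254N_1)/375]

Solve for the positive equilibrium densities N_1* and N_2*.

Setting both brackets to zero gives the nullclines N_1 + 0.37N_2 = 498 and 0.254N_1 + N_2 = 375.
Substituting N_2 = 375 - 0.254N_1 into the first: N_1(1 - 0.37·0.254) = 498 - 0.37·375.
So N_1* = 359/0.906 = 397, and then N_2* = 375 - 0.254·397 = 274.

N_1* ≈ 397, N_2* ≈ 274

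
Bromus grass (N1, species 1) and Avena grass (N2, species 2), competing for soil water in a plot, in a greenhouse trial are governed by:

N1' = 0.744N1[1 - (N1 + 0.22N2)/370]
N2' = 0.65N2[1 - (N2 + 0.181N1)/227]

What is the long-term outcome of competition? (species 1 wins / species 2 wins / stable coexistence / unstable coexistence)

Compare the nullcline intercepts: K1/α12 = 370/0.22 = 1680 > K2 = 227; K2/α21 = 227/0.181 = 1250 > K1 = 370.
Since both inequalities hold, each species can invade when rare, so the interior equilibrium is stable.

stable coexistence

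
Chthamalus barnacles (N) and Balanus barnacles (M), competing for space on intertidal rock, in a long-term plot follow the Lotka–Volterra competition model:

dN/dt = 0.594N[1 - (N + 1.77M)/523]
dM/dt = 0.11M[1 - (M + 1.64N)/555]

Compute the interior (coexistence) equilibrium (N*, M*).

N* ≈ 241, M* ≈ 159

Setting both brackets to zero gives the nullclines N + 1.77M = 523 and 1.64N + M = 555.
Substituting M = 555 - 1.64N into the first: N(1 - 1.77·1.64) = 523 - 1.77·555.
So N* = -459/-1.9 = 241, and then M* = 555 - 1.64·241 = 159.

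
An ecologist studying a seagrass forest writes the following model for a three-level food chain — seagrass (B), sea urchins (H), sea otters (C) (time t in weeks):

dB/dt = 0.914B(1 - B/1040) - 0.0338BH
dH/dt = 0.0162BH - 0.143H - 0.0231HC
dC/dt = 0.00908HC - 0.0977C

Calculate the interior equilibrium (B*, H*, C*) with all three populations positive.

B* ≈ 626, H* ≈ 10.8, C* ≈ 433

From dC/dt = 0: 0.00908H* = 0.0977, so H* = 10.8.
From dB/dt = 0: 0.914(1 - B*/1040) = 0.0338·10.8, giving B* = 1040·(1 - 0.398) = 626.
From dH/dt = 0: 0.0162·626 - 0.143 = 0.0231C*, so C* = 10/0.0231 = 433.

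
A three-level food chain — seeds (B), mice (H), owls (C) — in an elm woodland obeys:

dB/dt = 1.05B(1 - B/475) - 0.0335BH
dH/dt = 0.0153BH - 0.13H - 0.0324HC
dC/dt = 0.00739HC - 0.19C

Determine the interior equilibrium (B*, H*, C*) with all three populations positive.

B* ≈ 85.4, H* ≈ 25.7, C* ≈ 36.3

From dC/dt = 0: 0.00739H* = 0.19, so H* = 25.7.
From dB/dt = 0: 1.05(1 - B*/475) = 0.0335·25.7, giving B* = 475·(1 - 0.82) = 85.4.
From dH/dt = 0: 0.0153·85.4 - 0.13 = 0.0324C*, so C* = 1.18/0.0324 = 36.3.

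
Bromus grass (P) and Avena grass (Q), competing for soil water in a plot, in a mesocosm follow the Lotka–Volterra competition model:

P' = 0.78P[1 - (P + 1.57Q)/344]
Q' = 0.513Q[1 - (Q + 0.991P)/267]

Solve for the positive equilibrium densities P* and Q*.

P* ≈ 135, Q* ≈ 133

Setting both brackets to zero gives the nullclines P + 1.57Q = 344 and 0.991P + Q = 267.
Substituting Q = 267 - 0.991P into the first: P(1 - 1.57·0.991) = 344 - 1.57·267.
So P* = -75.2/-0.556 = 135, and then Q* = 267 - 0.991·135 = 133.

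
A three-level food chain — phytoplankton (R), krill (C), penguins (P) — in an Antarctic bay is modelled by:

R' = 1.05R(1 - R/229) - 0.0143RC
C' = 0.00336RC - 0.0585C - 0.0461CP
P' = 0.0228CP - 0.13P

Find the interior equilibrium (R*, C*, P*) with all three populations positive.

From dP/dt = 0: 0.0228C* = 0.13, so C* = 5.7.
From dR/dt = 0: 1.05(1 - R*/229) = 0.0143·5.7, giving R* = 229·(1 - 0.0777) = 211.
From dC/dt = 0: 0.00336·211 - 0.0585 = 0.0461P*, so P* = 0.651/0.0461 = 14.1.

R* ≈ 211, C* ≈ 5.7, P* ≈ 14.1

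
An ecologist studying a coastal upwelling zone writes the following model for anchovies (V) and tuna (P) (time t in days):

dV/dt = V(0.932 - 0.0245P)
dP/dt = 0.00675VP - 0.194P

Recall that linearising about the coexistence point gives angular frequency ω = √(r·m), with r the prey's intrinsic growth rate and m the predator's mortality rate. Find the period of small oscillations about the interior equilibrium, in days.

Here r = 0.932 and m = 0.194, so r·m = 0.181.
ω = √0.181 = 0.425 per day, hence T = 2π/ω ≈ 14.8 days.

T ≈ 14.8 days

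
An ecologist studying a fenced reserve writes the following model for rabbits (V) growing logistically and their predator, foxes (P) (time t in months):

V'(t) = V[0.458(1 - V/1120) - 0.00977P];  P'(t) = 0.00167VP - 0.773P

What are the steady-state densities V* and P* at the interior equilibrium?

From dP/dt = 0 with P > 0: 0.00167V* = 0.773, so V* = 463.
Substitute into dV/dt = 0: 0.458(1 - 463/1120) = 0.00977P*.
The bracket is 0.587, giving P* = 0.269/0.00977 = 27.5.

V* ≈ 463, P* ≈ 27.5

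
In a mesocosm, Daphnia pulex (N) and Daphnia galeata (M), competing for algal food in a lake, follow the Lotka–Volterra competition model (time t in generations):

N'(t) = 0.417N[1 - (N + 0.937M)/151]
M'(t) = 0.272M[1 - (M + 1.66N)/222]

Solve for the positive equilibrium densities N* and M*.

Setting both brackets to zero gives the nullclines N + 0.937M = 151 and 1.66N + M = 222.
Substituting M = 222 - 1.66N into the first: N(1 - 0.937·1.66) = 151 - 0.937·222.
So N* = -57/-0.555 = 103, and then M* = 222 - 1.66·103 = 51.6.

N* ≈ 103, M* ≈ 51.6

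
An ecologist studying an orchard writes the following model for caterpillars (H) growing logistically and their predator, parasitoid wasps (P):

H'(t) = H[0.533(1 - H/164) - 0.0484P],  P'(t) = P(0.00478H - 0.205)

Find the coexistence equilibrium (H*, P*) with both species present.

From dP/dt = 0 with P > 0: 0.00478H* = 0.205, so H* = 42.9.
Substitute into dH/dt = 0: 0.533(1 - 42.9/164) = 0.0484P*.
The bracket is 0.738, giving P* = 0.394/0.0484 = 8.13.

H* ≈ 42.9, P* ≈ 8.13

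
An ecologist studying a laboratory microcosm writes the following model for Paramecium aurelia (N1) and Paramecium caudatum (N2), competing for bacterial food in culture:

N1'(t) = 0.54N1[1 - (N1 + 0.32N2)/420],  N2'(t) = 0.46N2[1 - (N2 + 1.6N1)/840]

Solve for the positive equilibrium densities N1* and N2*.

Setting both brackets to zero gives the nullclines N1 + 0.32N2 = 420 and 1.6N1 + N2 = 840.
Substituting N2 = 840 - 1.6N1 into the first: N1(1 - 0.32·1.6) = 420 - 0.32·840.
So N1* = 151/0.488 = 310, and then N2* = 840 - 1.6·310 = 344.

N1* ≈ 310, N2* ≈ 344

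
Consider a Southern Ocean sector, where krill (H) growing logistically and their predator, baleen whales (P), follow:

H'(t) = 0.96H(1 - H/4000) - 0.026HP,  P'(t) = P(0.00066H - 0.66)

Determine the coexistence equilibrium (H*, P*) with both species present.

From dP/dt = 0 with P > 0: 0.00066H* = 0.66, so H* = 1000.
Substitute into dH/dt = 0: 0.96(1 - 1000/4000) = 0.026P*.
The bracket is 0.75, giving P* = 0.72/0.026 = 27.7.

H* ≈ 1000, P* ≈ 27.7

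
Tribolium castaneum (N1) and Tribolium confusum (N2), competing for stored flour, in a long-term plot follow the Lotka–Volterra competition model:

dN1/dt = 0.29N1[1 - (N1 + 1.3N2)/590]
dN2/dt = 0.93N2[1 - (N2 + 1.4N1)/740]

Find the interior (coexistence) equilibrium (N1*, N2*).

N1* ≈ 454, N2* ≈ 105

Setting both brackets to zero gives the nullclines N1 + 1.3N2 = 590 and 1.4N1 + N2 = 740.
Substituting N2 = 740 - 1.4N1 into the first: N1(1 - 1.3·1.4) = 590 - 1.3·740.
So N1* = -372/-0.82 = 454, and then N2* = 740 - 1.4·454 = 105.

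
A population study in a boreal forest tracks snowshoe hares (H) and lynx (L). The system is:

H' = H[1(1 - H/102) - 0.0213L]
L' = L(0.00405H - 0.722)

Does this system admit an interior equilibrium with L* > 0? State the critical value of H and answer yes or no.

The predator equation gives dL/dt > 0 only when H > 0.722/0.00405 = 178.
Without the predator, H → K = 102. Since 102 < 178, the predator cannot invade.

Threshold H = 178; K < 178, so no, the predator goes extinct.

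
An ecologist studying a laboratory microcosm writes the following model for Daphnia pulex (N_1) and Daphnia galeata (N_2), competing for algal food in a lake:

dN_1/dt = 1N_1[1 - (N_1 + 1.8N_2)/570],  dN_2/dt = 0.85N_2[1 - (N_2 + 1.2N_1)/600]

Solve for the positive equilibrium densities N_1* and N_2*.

N_1* ≈ 440, N_2* ≈ 72.4

Setting both brackets to zero gives the nullclines N_1 + 1.8N_2 = 570 and 1.2N_1 + N_2 = 600.
Substituting N_2 = 600 - 1.2N_1 into the first: N_1(1 - 1.8·1.2) = 570 - 1.8·600.
So N_1* = -510/-1.16 = 440, and then N_2* = 600 - 1.2·440 = 72.4.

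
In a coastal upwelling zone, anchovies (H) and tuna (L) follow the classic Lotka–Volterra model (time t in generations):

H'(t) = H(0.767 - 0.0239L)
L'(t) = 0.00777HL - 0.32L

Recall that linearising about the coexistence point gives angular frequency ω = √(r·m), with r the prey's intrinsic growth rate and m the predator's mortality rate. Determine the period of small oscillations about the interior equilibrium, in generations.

Here r = 0.767 and m = 0.32, so r·m = 0.245.
ω = √0.245 = 0.495 per generation, hence T = 2π/ω ≈ 12.7 generations.

T ≈ 12.7 generations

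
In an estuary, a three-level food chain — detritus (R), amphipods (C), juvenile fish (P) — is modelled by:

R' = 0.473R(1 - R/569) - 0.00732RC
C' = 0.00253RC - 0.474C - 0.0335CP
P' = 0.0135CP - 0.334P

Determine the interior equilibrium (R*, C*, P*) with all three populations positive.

R* ≈ 351, C* ≈ 24.7, P* ≈ 12.4

From dP/dt = 0: 0.0135C* = 0.334, so C* = 24.7.
From dR/dt = 0: 0.473(1 - R*/569) = 0.00732·24.7, giving R* = 569·(1 - 0.383) = 351.
From dC/dt = 0: 0.00253·351 - 0.474 = 0.0335P*, so P* = 0.414/0.0335 = 12.4.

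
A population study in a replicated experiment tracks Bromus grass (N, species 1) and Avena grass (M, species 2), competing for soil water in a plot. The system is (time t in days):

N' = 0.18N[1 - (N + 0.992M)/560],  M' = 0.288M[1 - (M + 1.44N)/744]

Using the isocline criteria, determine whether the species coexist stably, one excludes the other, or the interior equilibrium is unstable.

Compare the nullcline intercepts: K1/α12 = 560/0.992 = 565 < K2 = 744; K2/α21 = 744/1.44 = 517 < K1 = 560.
Since both are reversed, neither can invade when rare; the interior point is a saddle.

unstable coexistence (outcome depends on initial conditions)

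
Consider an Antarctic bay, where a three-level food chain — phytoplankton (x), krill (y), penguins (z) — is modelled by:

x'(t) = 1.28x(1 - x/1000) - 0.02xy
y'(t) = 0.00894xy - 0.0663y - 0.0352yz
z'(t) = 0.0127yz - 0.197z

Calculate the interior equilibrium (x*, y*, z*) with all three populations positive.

x* ≈ 758, y* ≈ 15.5, z* ≈ 191

From dz/dt = 0: 0.0127y* = 0.197, so y* = 15.5.
From dx/dt = 0: 1.28(1 - x*/1000) = 0.02·15.5, giving x* = 1000·(1 - 0.242) = 758.
From dy/dt = 0: 0.00894·758 - 0.0663 = 0.0352z*, so z* = 6.71/0.0352 = 191.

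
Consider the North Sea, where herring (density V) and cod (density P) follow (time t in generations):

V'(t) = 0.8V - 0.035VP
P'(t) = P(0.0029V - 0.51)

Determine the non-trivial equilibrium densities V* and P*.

V* ≈ 176, P* ≈ 22.9

Set dP/dt = 0 with P > 0: 0.0029V - 0.51 = 0, so V* = 0.51/0.0029 = 176.
Set dV/dt = 0 with V > 0: 0.8 - 0.035P = 0, so P* = 0.8/0.035 = 22.9.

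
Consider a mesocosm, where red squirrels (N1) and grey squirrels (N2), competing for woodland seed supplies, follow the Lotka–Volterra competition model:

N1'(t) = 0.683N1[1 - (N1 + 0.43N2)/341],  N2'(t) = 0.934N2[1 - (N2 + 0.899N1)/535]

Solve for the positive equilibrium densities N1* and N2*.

Setting both brackets to zero gives the nullclines N1 + 0.43N2 = 341 and 0.899N1 + N2 = 535.
Substituting N2 = 535 - 0.899N1 into the first: N1(1 - 0.43·0.899) = 341 - 0.43·535.
So N1* = 111/0.613 = 181, and then N2* = 535 - 0.899·181 = 372.

N1* ≈ 181, N2* ≈ 372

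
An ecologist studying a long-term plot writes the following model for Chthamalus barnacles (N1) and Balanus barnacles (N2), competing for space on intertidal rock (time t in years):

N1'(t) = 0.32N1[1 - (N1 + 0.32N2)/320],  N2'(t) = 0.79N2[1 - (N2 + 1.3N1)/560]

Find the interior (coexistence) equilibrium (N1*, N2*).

N1* ≈ 241, N2* ≈ 247

Setting both brackets to zero gives the nullclines N1 + 0.32N2 = 320 and 1.3N1 + N2 = 560.
Substituting N2 = 560 - 1.3N1 into the first: N1(1 - 0.32·1.3) = 320 - 0.32·560.
So N1* = 141/0.584 = 241, and then N2* = 560 - 1.3·241 = 247.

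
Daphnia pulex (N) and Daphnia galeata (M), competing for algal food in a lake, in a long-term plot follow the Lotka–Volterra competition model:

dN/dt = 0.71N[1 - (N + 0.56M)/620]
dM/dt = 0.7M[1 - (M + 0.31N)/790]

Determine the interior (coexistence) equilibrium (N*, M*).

Setting both brackets to zero gives the nullclines N + 0.56M = 620 and 0.31N + M = 790.
Substituting M = 790 - 0.31N into the first: N(1 - 0.56·0.31) = 620 - 0.56·790.
So N* = 178/0.826 = 215, and then M* = 790 - 0.31·215 = 723.

N* ≈ 215, M* ≈ 723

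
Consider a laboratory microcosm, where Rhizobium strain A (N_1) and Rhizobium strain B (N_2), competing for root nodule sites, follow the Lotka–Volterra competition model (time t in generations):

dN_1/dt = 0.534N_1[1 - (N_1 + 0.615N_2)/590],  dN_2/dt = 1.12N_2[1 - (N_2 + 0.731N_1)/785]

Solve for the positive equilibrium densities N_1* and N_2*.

Setting both brackets to zero gives the nullclines N_1 + 0.615N_2 = 590 and 0.731N_1 + N_2 = 785.
Substituting N_2 = 785 - 0.731N_1 into the first: N_1(1 - 0.615·0.731) = 590 - 0.615·785.
So N_1* = 107/0.55 = 195, and then N_2* = 785 - 0.731·195 = 643.

N_1* ≈ 195, N_2* ≈ 643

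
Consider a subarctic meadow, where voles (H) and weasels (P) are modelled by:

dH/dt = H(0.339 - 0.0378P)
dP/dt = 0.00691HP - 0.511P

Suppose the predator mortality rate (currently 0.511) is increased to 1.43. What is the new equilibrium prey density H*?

At the interior fixed point, setting dP/dt = 0 with P > 0 fixes H* = (predator death rate)/(HP coefficient) — independent of the other coefficients.
With the change, H* = 1.43/0.00691 = 207; it rises from 74.

H* ≈ 207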